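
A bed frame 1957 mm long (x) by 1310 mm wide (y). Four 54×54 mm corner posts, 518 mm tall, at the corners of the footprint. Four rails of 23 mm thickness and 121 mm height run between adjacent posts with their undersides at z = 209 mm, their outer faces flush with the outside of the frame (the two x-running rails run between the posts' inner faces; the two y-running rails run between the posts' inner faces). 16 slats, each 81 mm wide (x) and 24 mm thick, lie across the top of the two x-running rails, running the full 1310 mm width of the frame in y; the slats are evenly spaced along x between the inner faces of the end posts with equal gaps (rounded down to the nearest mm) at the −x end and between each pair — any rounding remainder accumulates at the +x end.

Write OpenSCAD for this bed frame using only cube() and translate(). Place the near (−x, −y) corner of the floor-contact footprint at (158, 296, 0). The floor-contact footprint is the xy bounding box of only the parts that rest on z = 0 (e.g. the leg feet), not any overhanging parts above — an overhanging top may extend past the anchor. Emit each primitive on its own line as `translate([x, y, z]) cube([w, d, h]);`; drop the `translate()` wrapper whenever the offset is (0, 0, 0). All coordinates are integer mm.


translate([158, 296, 0]) cube([54, 54, 518]);
translate([158, 1552, 0]) cube([54, 54, 518]);
translate([2061, 296, 0]) cube([54, 54, 518]);
translate([2061, 1552, 0]) cube([54, 54, 518]);
translate([212, 296, 209]) cube([1849, 23, 121]);
translate([212, 1583, 209]) cube([1849, 23, 121]);
translate([158, 350, 209]) cube([23, 1202, 121]);
translate([2092, 350, 209]) cube([23, 1202, 121]);
translate([244, 296, 330]) cube([81, 1310, 24]);
translate([357, 296, 330]) cube([81, 1310, 24]);
translate([470, 296, 330]) cube([81, 1310, 24]);
translate([583, 296, 330]) cube([81, 1310, 24]);
translate([696, 296, 330]) cube([81, 1310, 24]);
translate([809, 296, 330]) cube([81, 1310, 24]);
translate([922, 296, 330]) cube([81, 1310, 24]);
translate([1035, 296, 330]) cube([81, 1310, 24]);
translate([1148, 296, 330]) cube([81, 1310, 24]);
translate([1261, 296, 330]) cube([81, 1310, 24]);
translate([1374, 296, 330]) cube([81, 1310, 24]);
translate([1487, 296, 330]) cube([81, 1310, 24]);
translate([1600, 296, 330]) cube([81, 1310, 24]);
translate([1713, 296, 330]) cube([81, 1310, 24]);
translate([1826, 296, 330]) cube([81, 1310, 24]);
translate([1939, 296, 330]) cube([81, 1310, 24]);


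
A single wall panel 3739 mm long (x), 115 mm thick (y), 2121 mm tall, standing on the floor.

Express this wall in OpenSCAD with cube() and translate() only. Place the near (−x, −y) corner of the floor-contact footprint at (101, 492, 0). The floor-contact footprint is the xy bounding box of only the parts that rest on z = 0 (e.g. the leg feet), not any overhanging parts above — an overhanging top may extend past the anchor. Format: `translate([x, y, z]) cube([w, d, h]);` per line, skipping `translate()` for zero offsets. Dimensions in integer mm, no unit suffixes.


translate([101, 492, 0]) cube([3739, 115, 2121]);


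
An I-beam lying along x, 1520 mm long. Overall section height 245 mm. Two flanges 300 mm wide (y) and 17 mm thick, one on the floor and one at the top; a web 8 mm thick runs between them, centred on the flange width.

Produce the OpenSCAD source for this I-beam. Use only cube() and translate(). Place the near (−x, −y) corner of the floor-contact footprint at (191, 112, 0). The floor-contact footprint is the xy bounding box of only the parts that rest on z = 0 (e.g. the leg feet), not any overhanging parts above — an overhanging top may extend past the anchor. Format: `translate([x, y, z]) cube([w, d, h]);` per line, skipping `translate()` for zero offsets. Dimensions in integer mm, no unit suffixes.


translate([191, 112, 0]) cube([1520, 300, 17]);
translate([191, 258, 17]) cube([1520, 8, 211]);
translate([191, 112, 228]) cube([1520, 300, 17]);


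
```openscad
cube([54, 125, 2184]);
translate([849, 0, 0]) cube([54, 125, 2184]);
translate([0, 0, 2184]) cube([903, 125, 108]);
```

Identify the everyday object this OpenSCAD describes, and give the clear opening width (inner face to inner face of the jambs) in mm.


A door frame. The clear opening width is 795 mm.

Two 2184 mm tall posts with a header on top — a door frame. The left jamb is 54 mm wide at x = 0; the right jamb starts at x = 849. The clear opening is 849 − 54 = 795 mm.


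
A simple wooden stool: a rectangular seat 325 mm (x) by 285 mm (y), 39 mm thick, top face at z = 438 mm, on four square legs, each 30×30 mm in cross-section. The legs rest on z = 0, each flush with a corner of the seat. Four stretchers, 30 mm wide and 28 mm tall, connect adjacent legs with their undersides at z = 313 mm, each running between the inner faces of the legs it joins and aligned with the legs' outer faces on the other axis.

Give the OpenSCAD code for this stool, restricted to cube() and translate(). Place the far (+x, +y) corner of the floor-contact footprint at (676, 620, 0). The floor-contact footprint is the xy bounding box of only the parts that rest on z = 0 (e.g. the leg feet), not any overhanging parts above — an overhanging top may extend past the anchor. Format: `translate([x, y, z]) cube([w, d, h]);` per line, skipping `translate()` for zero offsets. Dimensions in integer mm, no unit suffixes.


// leg_h = 438 - 39 = 399
// stretcher span = 325 - 2*30 = 265
translate([351, 335, 399]) cube([325, 285, 39]);
translate([351, 335, 0]) cube([30, 30, 399]);
translate([646, 335, 0]) cube([30, 30, 399]);
translate([351, 590, 0]) cube([30, 30, 399]);
translate([646, 590, 0]) cube([30, 30, 399]);
translate([381, 335, 313]) cube([265, 30, 28]);
translate([381, 590, 313]) cube([265, 30, 28]);
translate([351, 365, 313]) cube([30, 225, 28]);
translate([646, 365, 313]) cube([30, 225, 28]);


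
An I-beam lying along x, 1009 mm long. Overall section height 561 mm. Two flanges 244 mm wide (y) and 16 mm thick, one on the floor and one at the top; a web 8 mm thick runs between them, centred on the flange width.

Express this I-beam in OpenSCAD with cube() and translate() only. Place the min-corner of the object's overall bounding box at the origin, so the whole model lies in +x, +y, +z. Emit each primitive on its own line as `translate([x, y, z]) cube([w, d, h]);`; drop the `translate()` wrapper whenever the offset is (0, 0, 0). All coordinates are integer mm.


cube([1009, 244, 16]);
translate([0, 118, 16]) cube([1009, 8, 529]);
translate([0, 0, 545]) cube([1009, 244, 16]);


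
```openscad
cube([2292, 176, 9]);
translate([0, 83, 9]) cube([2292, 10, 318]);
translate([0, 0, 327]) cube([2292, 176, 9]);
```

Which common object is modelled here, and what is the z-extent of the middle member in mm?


An I-beam. The web height is 318 mm.

Two wide flanges with a thin centred web — an I-beam. Overall 336 mm minus two 9 mm flanges gives a web of 336 − 2·9 = 318 mm.


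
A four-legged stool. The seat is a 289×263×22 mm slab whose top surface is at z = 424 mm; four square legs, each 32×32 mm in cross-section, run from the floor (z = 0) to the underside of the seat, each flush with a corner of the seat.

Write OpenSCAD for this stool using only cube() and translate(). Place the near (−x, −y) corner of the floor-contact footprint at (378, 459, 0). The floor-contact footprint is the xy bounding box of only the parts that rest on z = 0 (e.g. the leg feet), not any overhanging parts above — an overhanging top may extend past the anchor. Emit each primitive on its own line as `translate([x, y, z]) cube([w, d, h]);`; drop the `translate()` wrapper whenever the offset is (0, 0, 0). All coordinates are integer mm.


translate([378, 459, 402]) cube([289, 263, 22]);
translate([378, 459, 0]) cube([32, 32, 402]);
translate([635, 459, 0]) cube([32, 32, 402]);
translate([378, 690, 0]) cube([32, 32, 402]);
translate([635, 690, 0]) cube([32, 32, 402]);


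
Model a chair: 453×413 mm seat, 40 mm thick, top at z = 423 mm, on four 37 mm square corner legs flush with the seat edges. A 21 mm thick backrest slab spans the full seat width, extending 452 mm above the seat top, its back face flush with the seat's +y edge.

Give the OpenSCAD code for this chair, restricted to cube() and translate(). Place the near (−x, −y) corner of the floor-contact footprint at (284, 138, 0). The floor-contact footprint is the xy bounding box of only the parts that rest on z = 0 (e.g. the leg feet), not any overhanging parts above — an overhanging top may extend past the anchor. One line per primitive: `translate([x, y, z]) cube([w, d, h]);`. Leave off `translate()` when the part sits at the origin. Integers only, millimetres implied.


translate([284, 138, 383]) cube([453, 413, 40]);
translate([284, 138, 0]) cube([37, 37, 383]);
translate([700, 138, 0]) cube([37, 37, 383]);
translate([284, 514, 0]) cube([37, 37, 383]);
translate([700, 514, 0]) cube([37, 37, 383]);
translate([284, 530, 423]) cube([453, 21, 452]);


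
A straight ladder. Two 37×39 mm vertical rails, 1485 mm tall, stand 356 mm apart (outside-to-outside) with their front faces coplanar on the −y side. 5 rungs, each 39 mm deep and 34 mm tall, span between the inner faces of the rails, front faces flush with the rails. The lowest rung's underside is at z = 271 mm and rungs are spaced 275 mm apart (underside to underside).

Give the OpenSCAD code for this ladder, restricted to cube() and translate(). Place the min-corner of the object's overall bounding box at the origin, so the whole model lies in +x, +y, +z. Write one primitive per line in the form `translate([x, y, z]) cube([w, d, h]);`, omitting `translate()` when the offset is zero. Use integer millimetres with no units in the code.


cube([37, 39, 1485]);
translate([319, 0, 0]) cube([37, 39, 1485]);
translate([37, 0, 271]) cube([282, 39, 34]);
translate([37, 0, 546]) cube([282, 39, 34]);
translate([37, 0, 821]) cube([282, 39, 34]);
translate([37, 0, 1096]) cube([282, 39, 34]);
translate([37, 0, 1371]) cube([282, 39, 34]);


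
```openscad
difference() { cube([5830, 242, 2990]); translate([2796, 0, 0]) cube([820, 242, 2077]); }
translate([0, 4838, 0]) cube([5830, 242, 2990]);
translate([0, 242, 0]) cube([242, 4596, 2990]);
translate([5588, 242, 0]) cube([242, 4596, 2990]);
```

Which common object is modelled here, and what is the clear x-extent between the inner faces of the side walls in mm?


A single room. The interior width is 5346 mm.

Four walls enclosing a rectangle with a door in the front wall — a room. Outside width 5830 minus two 242 mm walls gives 5346 mm.


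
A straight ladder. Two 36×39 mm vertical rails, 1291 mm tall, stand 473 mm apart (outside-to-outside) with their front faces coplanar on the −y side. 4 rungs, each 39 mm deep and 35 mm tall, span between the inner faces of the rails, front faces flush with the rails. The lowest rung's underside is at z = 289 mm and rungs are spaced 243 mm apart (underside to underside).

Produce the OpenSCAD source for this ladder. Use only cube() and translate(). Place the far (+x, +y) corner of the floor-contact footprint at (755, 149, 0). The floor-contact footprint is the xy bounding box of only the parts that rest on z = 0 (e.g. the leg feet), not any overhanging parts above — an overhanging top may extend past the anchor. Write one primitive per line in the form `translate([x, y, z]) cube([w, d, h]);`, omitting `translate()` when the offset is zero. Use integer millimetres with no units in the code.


translate([282, 110, 0]) cube([36, 39, 1291]);
translate([719, 110, 0]) cube([36, 39, 1291]);
translate([318, 110, 289]) cube([401, 39, 35]);
translate([318, 110, 532]) cube([401, 39, 35]);
translate([318, 110, 775]) cube([401, 39, 35]);
translate([318, 110, 1018]) cube([401, 39, 35]);


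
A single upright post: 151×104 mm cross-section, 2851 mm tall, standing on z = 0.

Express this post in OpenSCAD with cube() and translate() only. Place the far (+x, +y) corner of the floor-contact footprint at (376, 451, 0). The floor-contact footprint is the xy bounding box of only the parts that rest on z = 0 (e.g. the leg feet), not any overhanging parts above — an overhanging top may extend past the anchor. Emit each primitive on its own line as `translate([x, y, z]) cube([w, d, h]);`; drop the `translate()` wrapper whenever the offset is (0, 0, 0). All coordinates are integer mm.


translate([225, 347, 0]) cube([151, 104, 2851]);


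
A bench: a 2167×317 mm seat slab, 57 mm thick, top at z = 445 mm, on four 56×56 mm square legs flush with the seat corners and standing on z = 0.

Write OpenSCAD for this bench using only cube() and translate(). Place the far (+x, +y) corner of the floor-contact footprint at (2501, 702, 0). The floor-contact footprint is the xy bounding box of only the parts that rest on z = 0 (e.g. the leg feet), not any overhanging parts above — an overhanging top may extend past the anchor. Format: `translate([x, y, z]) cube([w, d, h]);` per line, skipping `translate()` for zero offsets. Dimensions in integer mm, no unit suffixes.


translate([334, 385, 388]) cube([2167, 317, 57]);
translate([334, 385, 0]) cube([56, 56, 388]);
translate([334, 646, 0]) cube([56, 56, 388]);
translate([2445, 385, 0]) cube([56, 56, 388]);
translate([2445, 646, 0]) cube([56, 56, 388]);


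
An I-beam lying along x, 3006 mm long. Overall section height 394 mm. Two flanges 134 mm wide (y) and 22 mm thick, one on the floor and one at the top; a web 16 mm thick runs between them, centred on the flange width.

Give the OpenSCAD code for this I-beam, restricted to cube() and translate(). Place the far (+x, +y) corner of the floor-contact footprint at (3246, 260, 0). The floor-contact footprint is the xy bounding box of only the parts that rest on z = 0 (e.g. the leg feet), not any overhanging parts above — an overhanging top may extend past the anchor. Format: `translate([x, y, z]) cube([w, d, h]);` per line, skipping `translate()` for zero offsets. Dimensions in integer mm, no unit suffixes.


translate([240, 126, 0]) cube([3006, 134, 22]);
translate([240, 185, 22]) cube([3006, 16, 350]);
translate([240, 126, 372]) cube([3006, 134, 22]);


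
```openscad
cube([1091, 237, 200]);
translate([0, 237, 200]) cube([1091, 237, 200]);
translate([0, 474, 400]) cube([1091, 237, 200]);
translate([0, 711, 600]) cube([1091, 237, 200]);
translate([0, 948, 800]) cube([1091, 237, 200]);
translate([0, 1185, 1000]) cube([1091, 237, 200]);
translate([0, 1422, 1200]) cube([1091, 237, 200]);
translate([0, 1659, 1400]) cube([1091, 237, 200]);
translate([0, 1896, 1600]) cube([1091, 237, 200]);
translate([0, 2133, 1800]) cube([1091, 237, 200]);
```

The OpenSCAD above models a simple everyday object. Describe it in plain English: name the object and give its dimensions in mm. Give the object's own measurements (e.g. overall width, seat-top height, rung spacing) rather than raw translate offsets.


A straight staircase of 10 solid steps. Each step is 1091 mm wide (x), 237 mm deep (y, the going) and 200 mm tall (the rise). The first step rests on the floor; each subsequent step sits one going further in +y and one rise higher in +z, directly behind and above the previous step with no overlap.


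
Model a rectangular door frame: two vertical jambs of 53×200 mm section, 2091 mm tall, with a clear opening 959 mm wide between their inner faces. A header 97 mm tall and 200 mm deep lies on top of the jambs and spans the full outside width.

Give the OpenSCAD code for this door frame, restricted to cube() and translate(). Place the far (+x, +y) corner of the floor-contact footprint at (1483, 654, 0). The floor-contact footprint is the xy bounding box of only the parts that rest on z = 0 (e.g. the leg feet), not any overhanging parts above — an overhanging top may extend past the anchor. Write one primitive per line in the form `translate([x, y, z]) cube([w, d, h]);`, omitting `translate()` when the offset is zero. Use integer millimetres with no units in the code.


translate([418, 454, 0]) cube([53, 200, 2091]);
translate([1430, 454, 0]) cube([53, 200, 2091]);
translate([418, 454, 2091]) cube([1065, 200, 97]);


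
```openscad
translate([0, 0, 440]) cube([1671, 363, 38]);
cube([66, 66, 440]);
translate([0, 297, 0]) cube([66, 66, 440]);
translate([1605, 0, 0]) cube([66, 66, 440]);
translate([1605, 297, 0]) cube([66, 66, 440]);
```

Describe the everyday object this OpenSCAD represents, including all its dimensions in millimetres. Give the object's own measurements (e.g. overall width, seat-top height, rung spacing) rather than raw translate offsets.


A long wooden bench with a 1671 mm (x) × 363 mm (y) seat, 38 mm thick, its top surface 478 mm above the floor. Four 66 mm square legs at the seat corners, flush with the edges, run from z = 0 to the seat underside.


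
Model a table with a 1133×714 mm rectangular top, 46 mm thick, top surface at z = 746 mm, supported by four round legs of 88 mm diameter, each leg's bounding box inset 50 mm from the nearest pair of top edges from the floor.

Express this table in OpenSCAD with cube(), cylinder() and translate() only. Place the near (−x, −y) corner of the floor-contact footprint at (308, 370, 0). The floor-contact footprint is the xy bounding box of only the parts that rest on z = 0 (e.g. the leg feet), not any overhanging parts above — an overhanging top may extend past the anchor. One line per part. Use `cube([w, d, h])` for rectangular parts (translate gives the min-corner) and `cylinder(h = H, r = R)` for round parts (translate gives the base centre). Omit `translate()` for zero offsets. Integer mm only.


translate([258, 320, 700]) cube([1133, 714, 46]);
translate([352, 414, 0]) cylinder(h = 700, r = 44);
translate([1297, 414, 0]) cylinder(h = 700, r = 44);
translate([352, 940, 0]) cylinder(h = 700, r = 44);
translate([1297, 940, 0]) cylinder(h = 700, r = 44);


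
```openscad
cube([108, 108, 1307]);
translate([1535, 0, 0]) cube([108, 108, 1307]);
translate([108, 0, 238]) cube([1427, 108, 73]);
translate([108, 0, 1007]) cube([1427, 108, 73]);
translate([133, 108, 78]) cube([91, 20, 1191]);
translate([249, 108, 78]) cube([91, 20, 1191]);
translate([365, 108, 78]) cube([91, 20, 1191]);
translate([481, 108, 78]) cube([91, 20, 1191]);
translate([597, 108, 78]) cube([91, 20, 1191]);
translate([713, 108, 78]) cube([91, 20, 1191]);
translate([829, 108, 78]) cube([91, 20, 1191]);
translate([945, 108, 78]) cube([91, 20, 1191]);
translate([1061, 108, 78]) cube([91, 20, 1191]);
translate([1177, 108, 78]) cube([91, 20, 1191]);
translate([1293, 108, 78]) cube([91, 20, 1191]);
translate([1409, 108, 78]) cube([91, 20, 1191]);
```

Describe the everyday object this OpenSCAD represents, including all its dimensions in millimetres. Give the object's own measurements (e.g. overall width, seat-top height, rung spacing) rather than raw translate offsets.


A fence section. Two 108×108 mm posts, 1307 mm tall, stand on the floor with a clear span of 1427 mm between their inner faces. Two horizontal rails of 108×73 mm section span the gap between the posts with their undersides at z = 238 mm and z = 1007 mm, flush with the posts' −y face. 12 pickets, each 91 mm wide, 20 mm thick and 1191 mm tall, are fixed to the +y face of the rails with their bottoms at z = 78 mm, spaced across the span with a 25 mm gap after the −x post and between neighbouring pickets, with 35 mm left before the +x post.


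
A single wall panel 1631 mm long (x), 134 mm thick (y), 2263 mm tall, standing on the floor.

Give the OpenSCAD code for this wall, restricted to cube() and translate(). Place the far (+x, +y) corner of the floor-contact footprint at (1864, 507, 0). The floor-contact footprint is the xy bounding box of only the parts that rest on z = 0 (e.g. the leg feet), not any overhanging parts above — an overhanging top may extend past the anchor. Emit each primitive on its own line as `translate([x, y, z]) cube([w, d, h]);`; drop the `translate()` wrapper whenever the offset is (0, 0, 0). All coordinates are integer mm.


translate([233, 373, 0]) cube([1631, 134, 2263]);


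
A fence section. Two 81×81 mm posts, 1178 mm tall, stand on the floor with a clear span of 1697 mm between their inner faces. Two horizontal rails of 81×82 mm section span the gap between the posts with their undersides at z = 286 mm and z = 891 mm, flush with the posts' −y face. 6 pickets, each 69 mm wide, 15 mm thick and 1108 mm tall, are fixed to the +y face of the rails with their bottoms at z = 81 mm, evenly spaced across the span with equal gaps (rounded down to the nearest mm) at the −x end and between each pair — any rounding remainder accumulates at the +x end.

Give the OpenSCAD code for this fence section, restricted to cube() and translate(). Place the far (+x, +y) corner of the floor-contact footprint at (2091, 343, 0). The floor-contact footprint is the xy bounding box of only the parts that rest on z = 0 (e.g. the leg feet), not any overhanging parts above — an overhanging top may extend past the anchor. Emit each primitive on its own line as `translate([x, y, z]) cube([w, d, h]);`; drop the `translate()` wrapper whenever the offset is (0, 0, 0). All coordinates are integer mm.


translate([232, 262, 0]) cube([81, 81, 1178]);
translate([2010, 262, 0]) cube([81, 81, 1178]);
translate([313, 262, 286]) cube([1697, 81, 82]);
translate([313, 262, 891]) cube([1697, 81, 82]);
translate([496, 343, 81]) cube([69, 15, 1108]);
translate([748, 343, 81]) cube([69, 15, 1108]);
translate([1000, 343, 81]) cube([69, 15, 1108]);
translate([1252, 343, 81]) cube([69, 15, 1108]);
translate([1504, 343, 81]) cube([69, 15, 1108]);
translate([1756, 343, 81]) cube([69, 15, 1108]);


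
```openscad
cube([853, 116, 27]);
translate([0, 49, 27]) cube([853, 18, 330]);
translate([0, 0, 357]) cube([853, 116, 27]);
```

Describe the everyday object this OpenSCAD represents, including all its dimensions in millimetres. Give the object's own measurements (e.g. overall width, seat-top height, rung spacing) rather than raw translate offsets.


An I-beam lying along x, 853 mm long. Overall section height 384 mm. Two flanges 116 mm wide (y) and 27 mm thick, one on the floor and one at the top; a web 18 mm thick runs between them, centred on the flange width.


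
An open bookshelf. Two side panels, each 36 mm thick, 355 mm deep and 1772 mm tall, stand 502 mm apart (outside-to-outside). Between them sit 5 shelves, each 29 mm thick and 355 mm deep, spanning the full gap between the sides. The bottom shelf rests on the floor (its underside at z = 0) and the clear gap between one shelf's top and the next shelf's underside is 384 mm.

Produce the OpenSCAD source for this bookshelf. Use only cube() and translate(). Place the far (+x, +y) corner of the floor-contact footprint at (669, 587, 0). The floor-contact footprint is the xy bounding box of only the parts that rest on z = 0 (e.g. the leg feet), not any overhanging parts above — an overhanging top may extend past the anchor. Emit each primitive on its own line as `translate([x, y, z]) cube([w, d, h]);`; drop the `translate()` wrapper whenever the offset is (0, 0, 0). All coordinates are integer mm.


translate([167, 232, 0]) cube([36, 355, 1772]);
translate([633, 232, 0]) cube([36, 355, 1772]);
translate([203, 232, 0]) cube([430, 355, 29]);
translate([203, 232, 413]) cube([430, 355, 29]);
translate([203, 232, 826]) cube([430, 355, 29]);
translate([203, 232, 1239]) cube([430, 355, 29]);
translate([203, 232, 1652]) cube([430, 355, 29]);


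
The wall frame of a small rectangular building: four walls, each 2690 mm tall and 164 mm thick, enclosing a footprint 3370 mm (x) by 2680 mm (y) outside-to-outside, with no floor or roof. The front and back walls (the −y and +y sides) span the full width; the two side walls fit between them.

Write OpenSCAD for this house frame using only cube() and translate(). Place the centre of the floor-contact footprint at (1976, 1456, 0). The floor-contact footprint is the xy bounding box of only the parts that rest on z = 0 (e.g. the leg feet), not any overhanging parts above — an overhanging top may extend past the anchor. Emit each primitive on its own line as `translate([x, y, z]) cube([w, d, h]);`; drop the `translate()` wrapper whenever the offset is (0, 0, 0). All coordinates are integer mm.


translate([291, 116, 0]) cube([3370, 164, 2690]);
translate([291, 2632, 0]) cube([3370, 164, 2690]);
translate([291, 280, 0]) cube([164, 2352, 2690]);
translate([3497, 280, 0]) cube([164, 2352, 2690]);


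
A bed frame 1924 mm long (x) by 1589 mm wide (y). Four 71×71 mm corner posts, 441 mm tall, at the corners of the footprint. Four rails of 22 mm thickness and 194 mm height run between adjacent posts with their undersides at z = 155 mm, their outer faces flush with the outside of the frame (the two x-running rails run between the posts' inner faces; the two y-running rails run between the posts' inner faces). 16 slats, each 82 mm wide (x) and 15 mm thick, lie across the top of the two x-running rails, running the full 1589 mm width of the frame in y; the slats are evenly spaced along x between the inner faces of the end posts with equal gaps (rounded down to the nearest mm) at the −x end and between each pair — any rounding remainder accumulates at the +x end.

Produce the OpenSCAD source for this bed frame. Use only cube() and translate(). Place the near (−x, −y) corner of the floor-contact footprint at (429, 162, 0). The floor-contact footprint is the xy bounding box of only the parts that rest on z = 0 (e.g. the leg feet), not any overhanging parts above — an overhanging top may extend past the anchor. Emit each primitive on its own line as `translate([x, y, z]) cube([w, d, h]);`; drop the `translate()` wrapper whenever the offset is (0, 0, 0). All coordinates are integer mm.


// slat z = rail_z + rail_h = 155 + 194 = 349
// slat gap = ⌊(1782 − 16·82) / 17⌋ = 27
translate([429, 162, 0]) cube([71, 71, 441]);
translate([429, 1680, 0]) cube([71, 71, 441]);
translate([2282, 162, 0]) cube([71, 71, 441]);
translate([2282, 1680, 0]) cube([71, 71, 441]);
translate([500, 162, 155]) cube([1782, 22, 194]);
translate([500, 1729, 155]) cube([1782, 22, 194]);
translate([429, 233, 155]) cube([22, 1447, 194]);
translate([2331, 233, 155]) cube([22, 1447, 194]);
translate([527, 162, 349]) cube([82, 1589, 15]);
translate([636, 162, 349]) cube([82, 1589, 15]);
translate([745, 162, 349]) cube([82, 1589, 15]);
translate([854, 162, 349]) cube([82, 1589, 15]);
translate([963, 162, 349]) cube([82, 1589, 15]);
translate([1072, 162, 349]) cube([82, 1589, 15]);
translate([1181, 162, 349]) cube([82, 1589, 15]);
translate([1290, 162, 349]) cube([82, 1589, 15]);
translate([1399, 162, 349]) cube([82, 1589, 15]);
translate([1508, 162, 349]) cube([82, 1589, 15]);
translate([1617, 162, 349]) cube([82, 1589, 15]);
translate([1726, 162, 349]) cube([82, 1589, 15]);
translate([1835, 162, 349]) cube([82, 1589, 15]);
translate([1944, 162, 349]) cube([82, 1589, 15]);
translate([2053, 162, 349]) cube([82, 1589, 15]);
translate([2162, 162, 349]) cube([82, 1589, 15]);


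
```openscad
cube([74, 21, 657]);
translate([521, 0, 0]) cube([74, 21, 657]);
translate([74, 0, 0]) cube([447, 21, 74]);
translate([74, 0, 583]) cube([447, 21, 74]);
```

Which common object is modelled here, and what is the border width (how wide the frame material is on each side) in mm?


A picture frame. The border width is 74 mm.

Four thin pieces enclosing a rectangular opening — a picture frame. The two full-height stiles are 657 mm tall; the top rail sits at z = 583 and is 74 mm tall, so the border above the opening is 657 − 583 = 74 mm, matching the stile x-width.


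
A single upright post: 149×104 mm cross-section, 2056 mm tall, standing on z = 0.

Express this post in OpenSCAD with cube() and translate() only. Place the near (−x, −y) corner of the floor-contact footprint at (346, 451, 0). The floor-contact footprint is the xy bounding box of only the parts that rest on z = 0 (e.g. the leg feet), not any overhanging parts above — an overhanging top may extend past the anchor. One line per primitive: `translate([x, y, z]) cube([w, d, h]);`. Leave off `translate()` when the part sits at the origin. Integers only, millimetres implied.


translate([346, 451, 0]) cube([149, 104, 2056]);


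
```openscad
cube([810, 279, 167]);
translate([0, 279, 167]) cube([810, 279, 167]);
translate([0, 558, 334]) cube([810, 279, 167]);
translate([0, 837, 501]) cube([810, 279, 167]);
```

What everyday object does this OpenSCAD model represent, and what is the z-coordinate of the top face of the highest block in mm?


A staircase. The total rise is 668 mm.

4 identical blocks, each offset up and back from the previous — a staircase. Each step is 167 mm tall and there are 4 of them, so the total rise is 4 × 167 = 668 mm.


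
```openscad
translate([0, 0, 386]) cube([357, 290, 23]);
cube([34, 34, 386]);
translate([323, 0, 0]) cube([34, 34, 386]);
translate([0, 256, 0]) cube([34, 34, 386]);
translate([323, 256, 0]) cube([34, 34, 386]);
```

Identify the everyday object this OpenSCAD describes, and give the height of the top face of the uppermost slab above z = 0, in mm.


A stool. The seat height is 409 mm.

A 357×290×23 slab at z = 386 on four corner posts — a stool. The seat top is 386 + 23 = 409 mm.


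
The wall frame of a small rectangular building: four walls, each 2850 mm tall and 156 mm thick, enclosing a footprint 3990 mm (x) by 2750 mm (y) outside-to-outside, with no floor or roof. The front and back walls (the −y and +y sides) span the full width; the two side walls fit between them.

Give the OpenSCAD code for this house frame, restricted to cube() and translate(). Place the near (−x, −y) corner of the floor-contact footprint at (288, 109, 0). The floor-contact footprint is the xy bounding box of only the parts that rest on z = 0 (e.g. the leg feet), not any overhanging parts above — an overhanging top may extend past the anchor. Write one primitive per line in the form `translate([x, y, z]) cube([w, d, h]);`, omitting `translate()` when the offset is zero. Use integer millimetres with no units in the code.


translate([288, 109, 0]) cube([3990, 156, 2850]);
translate([288, 2703, 0]) cube([3990, 156, 2850]);
translate([288, 265, 0]) cube([156, 2438, 2850]);
translate([4122, 265, 0]) cube([156, 2438, 2850]);


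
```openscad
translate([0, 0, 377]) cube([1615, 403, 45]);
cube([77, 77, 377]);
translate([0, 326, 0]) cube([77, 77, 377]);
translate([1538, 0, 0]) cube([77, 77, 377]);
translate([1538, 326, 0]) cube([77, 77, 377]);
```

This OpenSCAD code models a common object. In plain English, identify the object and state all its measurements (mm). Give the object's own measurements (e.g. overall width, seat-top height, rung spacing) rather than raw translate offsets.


A bench: a 1615×403 mm seat slab, 45 mm thick, top at z = 422 mm, on four 77×77 mm square legs flush with the seat corners and standing on z = 0.


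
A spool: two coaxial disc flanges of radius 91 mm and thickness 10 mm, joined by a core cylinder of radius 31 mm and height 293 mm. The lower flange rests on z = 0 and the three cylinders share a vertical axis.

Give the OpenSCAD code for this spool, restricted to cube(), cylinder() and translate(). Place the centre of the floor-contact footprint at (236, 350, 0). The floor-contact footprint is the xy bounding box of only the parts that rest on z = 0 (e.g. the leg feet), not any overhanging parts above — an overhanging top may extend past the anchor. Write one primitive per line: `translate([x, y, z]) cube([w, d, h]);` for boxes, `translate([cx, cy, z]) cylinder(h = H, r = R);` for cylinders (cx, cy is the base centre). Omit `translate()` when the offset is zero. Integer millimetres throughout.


translate([236, 350, 0]) cylinder(h = 10, r = 91);
translate([236, 350, 10]) cylinder(h = 293, r = 31);
translate([236, 350, 303]) cylinder(h = 10, r = 91);


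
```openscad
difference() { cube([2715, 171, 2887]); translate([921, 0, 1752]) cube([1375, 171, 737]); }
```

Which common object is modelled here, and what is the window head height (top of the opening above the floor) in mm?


A wall with a window opening. The window head height is 2489 mm.

A wall with a rectangular opening subtracted — a window. Sill at z = 1752, opening 737 mm tall, so the head is at 1752 + 737 = 2489 mm.


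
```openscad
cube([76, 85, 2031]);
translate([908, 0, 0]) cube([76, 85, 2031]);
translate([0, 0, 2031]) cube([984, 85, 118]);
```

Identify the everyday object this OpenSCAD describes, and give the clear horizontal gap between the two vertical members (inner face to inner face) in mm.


A door frame. The clear opening width is 832 mm.

Two 2031 mm tall posts with a header on top — a door frame. The left jamb is 76 mm wide at x = 0; the right jamb starts at x = 908. The clear opening is 908 − 76 = 832 mm.


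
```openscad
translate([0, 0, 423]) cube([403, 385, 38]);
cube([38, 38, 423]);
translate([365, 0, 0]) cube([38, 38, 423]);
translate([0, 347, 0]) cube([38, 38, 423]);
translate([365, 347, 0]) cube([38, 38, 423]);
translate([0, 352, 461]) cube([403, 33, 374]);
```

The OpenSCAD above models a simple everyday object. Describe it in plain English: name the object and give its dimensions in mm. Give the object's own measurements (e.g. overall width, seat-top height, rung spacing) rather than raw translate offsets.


A chair. The seat is a 403×385×38 mm slab with its top at z = 461 mm, on four 38×38 mm corner legs (flush with the seat edges, standing on z = 0). A flat backrest 33 mm thick, 374 mm tall, spans the full seat width and rises from the seat top along its +y edge, rear face flush with the rear of the seat.


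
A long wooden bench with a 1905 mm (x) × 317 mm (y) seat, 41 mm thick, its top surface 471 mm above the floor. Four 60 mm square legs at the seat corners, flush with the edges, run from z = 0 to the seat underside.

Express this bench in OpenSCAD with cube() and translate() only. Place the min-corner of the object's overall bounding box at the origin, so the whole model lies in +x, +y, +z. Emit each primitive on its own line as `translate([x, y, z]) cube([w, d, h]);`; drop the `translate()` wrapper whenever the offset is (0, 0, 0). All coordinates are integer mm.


translate([0, 0, 430]) cube([1905, 317, 41]);
cube([60, 60, 430]);
translate([0, 257, 0]) cube([60, 60, 430]);
translate([1845, 0, 0]) cube([60, 60, 430]);
translate([1845, 257, 0]) cube([60, 60, 430]);


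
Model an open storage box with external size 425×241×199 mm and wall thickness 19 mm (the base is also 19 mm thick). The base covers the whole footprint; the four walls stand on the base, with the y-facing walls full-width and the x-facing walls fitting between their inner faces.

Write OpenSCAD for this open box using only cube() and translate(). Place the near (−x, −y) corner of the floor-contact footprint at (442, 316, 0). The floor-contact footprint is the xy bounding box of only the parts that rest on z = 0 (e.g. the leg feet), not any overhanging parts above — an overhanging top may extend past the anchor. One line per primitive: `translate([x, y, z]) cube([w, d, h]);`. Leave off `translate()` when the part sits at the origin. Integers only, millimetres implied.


translate([442, 316, 0]) cube([425, 241, 19]);
translate([442, 316, 19]) cube([425, 19, 180]);
translate([442, 538, 19]) cube([425, 19, 180]);
translate([442, 335, 19]) cube([19, 203, 180]);
translate([848, 335, 19]) cube([19, 203, 180]);


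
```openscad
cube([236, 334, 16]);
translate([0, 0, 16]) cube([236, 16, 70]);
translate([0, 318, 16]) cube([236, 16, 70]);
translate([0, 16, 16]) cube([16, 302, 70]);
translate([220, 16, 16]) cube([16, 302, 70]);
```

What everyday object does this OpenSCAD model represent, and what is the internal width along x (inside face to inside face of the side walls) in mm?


An open box. The internal width is 204 mm.

A 236×334 base slab with four walls standing on it — an open box. The base is 236 mm wide and the walls are 16 mm thick, so the internal width is 236 − 2 × 16 = 204 mm.


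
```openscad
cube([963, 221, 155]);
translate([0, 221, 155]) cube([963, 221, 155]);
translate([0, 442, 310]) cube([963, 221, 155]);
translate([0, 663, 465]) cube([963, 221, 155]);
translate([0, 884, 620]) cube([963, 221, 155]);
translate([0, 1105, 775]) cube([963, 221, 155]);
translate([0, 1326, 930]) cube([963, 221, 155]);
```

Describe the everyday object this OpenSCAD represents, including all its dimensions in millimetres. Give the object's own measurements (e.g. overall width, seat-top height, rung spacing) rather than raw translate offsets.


A straight staircase of 7 solid steps. Each step is 963 mm wide (x), 221 mm deep (y, the going) and 155 mm tall (the rise). The first step rests on the floor; each subsequent step sits one going further in +y and one rise higher in +z, directly behind and above the previous step with no overlap.


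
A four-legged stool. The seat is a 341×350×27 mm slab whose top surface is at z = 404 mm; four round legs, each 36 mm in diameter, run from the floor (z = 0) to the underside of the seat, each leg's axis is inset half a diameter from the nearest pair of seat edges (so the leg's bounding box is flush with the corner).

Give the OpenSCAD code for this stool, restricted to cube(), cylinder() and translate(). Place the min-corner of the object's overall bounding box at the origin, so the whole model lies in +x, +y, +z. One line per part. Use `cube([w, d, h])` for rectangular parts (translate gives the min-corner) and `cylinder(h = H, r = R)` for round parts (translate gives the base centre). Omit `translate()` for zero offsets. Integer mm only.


translate([0, 0, 377]) cube([341, 350, 27]);
translate([18, 18, 0]) cylinder(h = 377, r = 18);
translate([323, 18, 0]) cylinder(h = 377, r = 18);
translate([18, 332, 0]) cylinder(h = 377, r = 18);
translate([323, 332, 0]) cylinder(h = 377, r = 18);


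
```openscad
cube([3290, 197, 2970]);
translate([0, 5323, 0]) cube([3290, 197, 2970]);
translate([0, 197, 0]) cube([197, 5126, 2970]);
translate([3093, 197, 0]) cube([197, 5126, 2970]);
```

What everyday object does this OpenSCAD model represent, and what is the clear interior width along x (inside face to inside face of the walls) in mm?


A house (or room) frame. The interior width is 2896 mm.

Four 2970 mm walls enclosing a rectangle with no floor or roof — a room or house frame. Outside width is 3290 mm and wall thickness is 197 mm, so the interior width is 3290 − 2 × 197 = 2896 mm.


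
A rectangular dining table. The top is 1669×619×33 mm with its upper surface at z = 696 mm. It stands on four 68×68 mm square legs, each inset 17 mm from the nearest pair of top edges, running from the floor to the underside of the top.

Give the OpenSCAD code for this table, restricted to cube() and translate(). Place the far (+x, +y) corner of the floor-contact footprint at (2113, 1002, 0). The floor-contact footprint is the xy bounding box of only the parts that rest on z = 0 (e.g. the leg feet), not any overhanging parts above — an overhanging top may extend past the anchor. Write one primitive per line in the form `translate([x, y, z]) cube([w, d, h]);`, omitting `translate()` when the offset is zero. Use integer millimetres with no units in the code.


translate([461, 400, 663]) cube([1669, 619, 33]);
translate([478, 417, 0]) cube([68, 68, 663]);
translate([2045, 417, 0]) cube([68, 68, 663]);
translate([478, 934, 0]) cube([68, 68, 663]);
translate([2045, 934, 0]) cube([68, 68, 663]);


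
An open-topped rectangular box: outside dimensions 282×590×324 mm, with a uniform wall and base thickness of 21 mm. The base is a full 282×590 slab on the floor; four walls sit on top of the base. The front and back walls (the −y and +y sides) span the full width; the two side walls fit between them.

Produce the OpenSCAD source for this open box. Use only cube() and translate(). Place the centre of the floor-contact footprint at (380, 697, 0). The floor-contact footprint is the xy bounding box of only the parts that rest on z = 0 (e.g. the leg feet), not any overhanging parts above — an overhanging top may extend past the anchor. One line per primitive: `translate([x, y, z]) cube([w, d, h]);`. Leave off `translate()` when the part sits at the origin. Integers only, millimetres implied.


translate([239, 402, 0]) cube([282, 590, 21]);
translate([239, 402, 21]) cube([282, 21, 303]);
translate([239, 971, 21]) cube([282, 21, 303]);
translate([239, 423, 21]) cube([21, 548, 303]);
translate([500, 423, 21]) cube([21, 548, 303]);
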